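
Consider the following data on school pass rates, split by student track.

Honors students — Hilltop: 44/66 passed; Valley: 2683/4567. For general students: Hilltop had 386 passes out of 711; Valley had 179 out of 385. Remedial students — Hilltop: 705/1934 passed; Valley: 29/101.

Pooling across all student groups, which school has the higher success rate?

Valley

Honors: Hilltop 44/66 = 66.7%, Valley 2683/4567 = 58.7% → Hilltop
General: Hilltop 386/711 = 54.3%, Valley 179/385 = 46.5% → Hilltop
Remedial: Hilltop 705/1934 = 36.5%, Valley 29/101 = 28.7% → Hilltop
Overall: Hilltop 1135/2711 = 41.9%, Valley 2891/5053 = 57.2% → Valley
(Hilltop wins every student group but Valley wins overall — Hilltop's students skew toward the low-rate remedial group.)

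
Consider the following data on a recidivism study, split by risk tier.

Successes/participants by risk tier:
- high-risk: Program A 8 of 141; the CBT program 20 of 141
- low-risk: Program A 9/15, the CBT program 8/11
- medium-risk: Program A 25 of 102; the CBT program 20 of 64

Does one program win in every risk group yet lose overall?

No

High-risk: Program A 8/141 = 5.7%, the CBT program 20/141 = 14.2% → the CBT program
Low-risk: Program A 9/15 = 60.0%, the CBT program 8/11 = 72.7% → the CBT program
Medium-risk: Program A 25/102 = 24.5%, the CBT program 20/64 = 31.2% → the CBT program
Overall: Program A 42/258 = 16.3%, the CBT program 48/216 = 22.2% → the CBT program
The CBT program wins overall and in every risk group — no reversal.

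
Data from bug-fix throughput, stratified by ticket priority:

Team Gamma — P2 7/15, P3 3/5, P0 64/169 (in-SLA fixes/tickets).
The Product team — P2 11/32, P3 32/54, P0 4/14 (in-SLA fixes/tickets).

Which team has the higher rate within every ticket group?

P2: Team Gamma 7/15 = 46.7%, the Product team 11/32 = 34.4% → Team Gamma
P3: Team Gamma 3/5 = 60.0%, the Product team 32/54 = 59.3% → Team Gamma
P0: Team Gamma 64/169 = 37.9%, the Product team 4/14 = 28.6% → Team Gamma
Team Gamma has the higher rate in all 3 groups.

Team Gamma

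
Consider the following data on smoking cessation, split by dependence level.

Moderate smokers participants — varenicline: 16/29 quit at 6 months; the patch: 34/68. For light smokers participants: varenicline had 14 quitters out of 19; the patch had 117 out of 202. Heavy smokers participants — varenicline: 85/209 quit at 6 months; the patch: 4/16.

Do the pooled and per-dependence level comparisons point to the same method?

Moderate smokers: varenicline 16/29 = 55.2%, the patch 34/68 = 50.0% → varenicline
Light smokers: varenicline 14/19 = 73.7%, the patch 117/202 = 57.9% → varenicline
Heavy smokers: varenicline 85/209 = 40.7%, the patch 4/16 = 25.0% → varenicline
Overall: varenicline 115/257 = 44.7%, the patch 155/286 = 54.2% → the patch
Varenicline wins each dependence group but the patch wins overall — the comparison reverses. Varenicline's participants skew toward heavy smokers, which has a lower base rate.

No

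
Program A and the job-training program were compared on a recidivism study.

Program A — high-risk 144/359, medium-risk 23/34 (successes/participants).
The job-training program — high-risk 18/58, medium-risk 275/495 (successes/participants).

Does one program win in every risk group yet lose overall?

High-risk: Program A 144/359 = 40.1%, the job-training program 18/58 = 31.0% → Program A
Medium-risk: Program A 23/34 = 67.6%, the job-training program 275/495 = 55.6% → Program A
Overall: Program A 167/393 = 42.5%, the job-training program 293/553 = 53.0% → the job-training program
Program A wins each risk group but the job-training program wins overall — the comparison reverses. Program A's participants skew toward high-risk, which has a lower base rate.

Yes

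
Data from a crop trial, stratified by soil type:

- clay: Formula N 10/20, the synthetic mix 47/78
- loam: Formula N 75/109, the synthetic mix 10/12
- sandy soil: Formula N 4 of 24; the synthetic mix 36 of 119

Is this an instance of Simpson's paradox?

Yes

Clay: Formula N 10/20 = 50.0%, the synthetic mix 47/78 = 60.3% → the synthetic mix
Loam: Formula N 75/109 = 68.8%, the synthetic mix 10/12 = 83.3% → the synthetic mix
Sandy soil: Formula N 4/24 = 16.7%, the synthetic mix 36/119 = 30.3% → the synthetic mix
Overall: Formula N 89/153 = 58.2%, the synthetic mix 93/209 = 44.5% → Formula N
The synthetic mix wins each soil group but Formula N wins overall — the comparison reverses. The synthetic mix's plots skew toward sandy soil, which has a lower base rate.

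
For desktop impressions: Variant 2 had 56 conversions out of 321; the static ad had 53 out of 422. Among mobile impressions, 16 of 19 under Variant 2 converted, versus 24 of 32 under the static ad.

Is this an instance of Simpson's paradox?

No

Desktop: Variant 2 56/321 = 17.4%, the static ad 53/422 = 12.6% → Variant 2
Mobile: Variant 2 16/19 = 84.2%, the static ad 24/32 = 75.0% → Variant 2
Overall: Variant 2 72/340 = 21.2%, the static ad 77/454 = 17.0% → Variant 2
Variant 2 wins overall and in every device group — no reversal.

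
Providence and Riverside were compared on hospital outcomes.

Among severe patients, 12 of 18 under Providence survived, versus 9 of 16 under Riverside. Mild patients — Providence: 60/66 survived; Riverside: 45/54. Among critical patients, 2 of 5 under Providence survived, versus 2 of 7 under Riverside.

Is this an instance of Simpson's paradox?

No

Severe: Providence 12/18 = 66.7%, Riverside 9/16 = 56.2% → Providence
Mild: Providence 60/66 = 90.9%, Riverside 45/54 = 83.3% → Providence
Critical: Providence 2/5 = 40.0%, Riverside 2/7 = 28.6% → Providence
Overall: Providence 74/89 = 83.1%, Riverside 56/77 = 72.7% → Providence
Providence wins overall and in every case group — no reversal.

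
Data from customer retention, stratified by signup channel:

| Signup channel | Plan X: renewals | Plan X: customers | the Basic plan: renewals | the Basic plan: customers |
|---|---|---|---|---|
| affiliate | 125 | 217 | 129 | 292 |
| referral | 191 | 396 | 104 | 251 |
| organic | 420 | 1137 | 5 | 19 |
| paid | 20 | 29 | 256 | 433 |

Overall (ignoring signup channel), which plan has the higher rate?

Affiliate: Plan X 125/217 = 57.6%, the Basic plan 129/292 = 44.2% → Plan X
Referral: Plan X 191/396 = 48.2%, the Basic plan 104/251 = 41.4% → Plan X
Organic: Plan X 420/1137 = 36.9%, the Basic plan 5/19 = 26.3% → Plan X
Paid: Plan X 20/29 = 69.0%, the Basic plan 256/433 = 59.1% → Plan X
Overall: Plan X 756/1779 = 42.5%, the Basic plan 494/995 = 49.6% → the Basic plan
(Plan X wins every signup group but the Basic plan wins overall — Plan X's customers skew toward the low-rate organic group.)

the Basic plan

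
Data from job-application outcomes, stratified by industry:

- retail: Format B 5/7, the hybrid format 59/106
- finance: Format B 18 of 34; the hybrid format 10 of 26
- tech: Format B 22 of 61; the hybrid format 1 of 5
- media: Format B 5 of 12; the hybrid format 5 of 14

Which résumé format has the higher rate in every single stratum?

Retail: Format B 5/7 = 71.4%, the hybrid format 59/106 = 55.7% → Format B
Finance: Format B 18/34 = 52.9%, the hybrid format 10/26 = 38.5% → Format B
Tech: Format B 22/61 = 36.1%, the hybrid format 1/5 = 20.0% → Format B
Media: Format B 5/12 = 41.7%, the hybrid format 5/14 = 35.7% → Format B
Format B has the higher rate in all 4 groups.

Format B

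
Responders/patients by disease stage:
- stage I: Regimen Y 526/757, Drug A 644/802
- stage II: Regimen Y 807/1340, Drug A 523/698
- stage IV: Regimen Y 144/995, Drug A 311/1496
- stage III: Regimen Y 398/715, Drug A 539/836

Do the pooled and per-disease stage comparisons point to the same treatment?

Stage I: Regimen Y 526/757 = 69.5%, Drug A 644/802 = 80.3% → Drug A
Stage II: Regimen Y 807/1340 = 60.2%, Drug A 523/698 = 74.9% → Drug A
Stage IV: Regimen Y 144/995 = 14.5%, Drug A 311/1496 = 20.8% → Drug A
Stage III: Regimen Y 398/715 = 55.7%, Drug A 539/836 = 64.5% → Drug A
Overall: Regimen Y 1875/3807 = 49.3%, Drug A 2017/3832 = 52.6% → Drug A
Drug A wins overall and in every disease group — no reversal.

Yes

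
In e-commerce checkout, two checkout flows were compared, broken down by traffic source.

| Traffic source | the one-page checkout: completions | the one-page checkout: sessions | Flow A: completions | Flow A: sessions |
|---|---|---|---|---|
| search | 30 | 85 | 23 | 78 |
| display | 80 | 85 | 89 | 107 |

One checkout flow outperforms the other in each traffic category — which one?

the one-page checkout

Search: the one-page checkout 30/85 = 35.3%, Flow A 23/78 = 29.5% → the one-page checkout
Display: the one-page checkout 80/85 = 94.1%, Flow A 89/107 = 83.2% → the one-page checkout
The one-page checkout has the higher rate in both groups.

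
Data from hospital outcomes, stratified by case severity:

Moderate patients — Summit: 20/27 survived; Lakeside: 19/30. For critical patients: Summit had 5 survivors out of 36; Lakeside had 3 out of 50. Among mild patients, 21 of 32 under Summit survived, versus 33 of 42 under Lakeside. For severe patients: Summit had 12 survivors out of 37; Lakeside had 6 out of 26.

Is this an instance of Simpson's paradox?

No

Moderate: Summit 20/27 = 74.1%, Lakeside 19/30 = 63.3% → Summit
Critical: Summit 5/36 = 13.9%, Lakeside 3/50 = 6.0% → Summit
Mild: Summit 21/32 = 65.6%, Lakeside 33/42 = 78.6% → Lakeside
Severe: Summit 12/37 = 32.4%, Lakeside 6/26 = 23.1% → Summit
Overall: Summit 58/132 = 43.9%, Lakeside 61/148 = 41.2% → Summit
Neither sweeps: Summit wins 3 of 4 groups, Lakeside wins 1. Summit wins overall but not every group — no Simpson reversal.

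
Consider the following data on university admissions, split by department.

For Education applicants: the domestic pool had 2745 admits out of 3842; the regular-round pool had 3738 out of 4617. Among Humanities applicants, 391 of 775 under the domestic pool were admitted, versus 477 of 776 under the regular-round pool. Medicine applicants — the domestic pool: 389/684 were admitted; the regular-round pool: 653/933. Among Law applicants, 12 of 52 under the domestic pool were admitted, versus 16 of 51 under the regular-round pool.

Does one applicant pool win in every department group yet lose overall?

No

Education: the domestic pool 2745/3842 = 71.4%, the regular-round pool 3738/4617 = 81.0% → the regular-round pool
Humanities: the domestic pool 391/775 = 50.5%, the regular-round pool 477/776 = 61.5% → the regular-round pool
Medicine: the domestic pool 389/684 = 56.9%, the regular-round pool 653/933 = 70.0% → the regular-round pool
Law: the domestic pool 12/52 = 23.1%, the regular-round pool 16/51 = 31.4% → the regular-round pool
Overall: the domestic pool 3537/5353 = 66.1%, the regular-round pool 4884/6377 = 76.6% → the regular-round pool
The regular-round pool wins overall and in every department group — no reversal.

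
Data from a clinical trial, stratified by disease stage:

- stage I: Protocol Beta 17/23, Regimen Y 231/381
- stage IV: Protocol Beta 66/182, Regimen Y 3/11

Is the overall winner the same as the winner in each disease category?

No

Stage I: Protocol Beta 17/23 = 73.9%, Regimen Y 231/381 = 60.6% → Protocol Beta
Stage IV: Protocol Beta 66/182 = 36.3%, Regimen Y 3/11 = 27.3% → Protocol Beta
Overall: Protocol Beta 83/205 = 40.5%, Regimen Y 234/392 = 59.7% → Regimen Y
Protocol Beta wins each disease group but Regimen Y wins overall — the comparison reverses. Protocol Beta's patients skew toward stage IV, which has a lower base rate.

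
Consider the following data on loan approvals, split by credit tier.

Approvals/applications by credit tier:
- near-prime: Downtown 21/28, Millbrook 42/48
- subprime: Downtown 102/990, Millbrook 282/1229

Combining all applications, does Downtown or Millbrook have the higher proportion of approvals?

Near-prime: Downtown 21/28 = 75.0%, Millbrook 42/48 = 87.5% → Millbrook
Subprime: Downtown 102/990 = 10.3%, Millbrook 282/1229 = 22.9% → Millbrook
Overall: Downtown 123/1018 = 12.1%, Millbrook 324/1277 = 25.4% → Millbrook

Millbrook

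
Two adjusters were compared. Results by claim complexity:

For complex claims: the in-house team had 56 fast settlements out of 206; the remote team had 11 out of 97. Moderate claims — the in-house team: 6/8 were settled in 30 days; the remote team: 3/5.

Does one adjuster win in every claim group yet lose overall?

No

Complex: the in-house team 56/206 = 27.2%, the remote team 11/97 = 11.3% → the in-house team
Moderate: the in-house team 6/8 = 75.0%, the remote team 3/5 = 60.0% → the in-house team
Overall: the in-house team 62/214 = 29.0%, the remote team 14/102 = 13.7% → the in-house team
The in-house team wins overall and in every claim group — no reversal.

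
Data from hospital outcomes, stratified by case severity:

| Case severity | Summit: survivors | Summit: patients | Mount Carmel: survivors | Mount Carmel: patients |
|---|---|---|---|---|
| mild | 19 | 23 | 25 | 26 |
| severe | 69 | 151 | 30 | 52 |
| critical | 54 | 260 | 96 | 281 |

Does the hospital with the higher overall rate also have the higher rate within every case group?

Mild: Summit 19/23 = 82.6%, Mount Carmel 25/26 = 96.2% → Mount Carmel
Severe: Summit 69/151 = 45.7%, Mount Carmel 30/52 = 57.7% → Mount Carmel
Critical: Summit 54/260 = 20.8%, Mount Carmel 96/281 = 34.2% → Mount Carmel
Overall: Summit 142/434 = 32.7%, Mount Carmel 151/359 = 42.1% → Mount Carmel
Mount Carmel wins overall and in every case group — no reversal.

Yes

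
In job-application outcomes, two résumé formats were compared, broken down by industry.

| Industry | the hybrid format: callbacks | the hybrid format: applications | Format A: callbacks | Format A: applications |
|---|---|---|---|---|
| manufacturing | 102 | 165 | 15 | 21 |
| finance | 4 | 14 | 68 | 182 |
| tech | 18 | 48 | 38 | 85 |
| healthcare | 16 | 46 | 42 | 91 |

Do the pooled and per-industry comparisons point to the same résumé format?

Manufacturing: the hybrid format 102/165 = 61.8%, Format A 15/21 = 71.4% → Format A
Finance: the hybrid format 4/14 = 28.6%, Format A 68/182 = 37.4% → Format A
Tech: the hybrid format 18/48 = 37.5%, Format A 38/85 = 44.7% → Format A
Healthcare: the hybrid format 16/46 = 34.8%, Format A 42/91 = 46.2% → Format A
Overall: the hybrid format 140/273 = 51.3%, Format A 163/379 = 43.0% → the hybrid format
Format A wins each industry group but the hybrid format wins overall — the comparison reverses. Format A's applications skew toward finance, which has a lower base rate.

No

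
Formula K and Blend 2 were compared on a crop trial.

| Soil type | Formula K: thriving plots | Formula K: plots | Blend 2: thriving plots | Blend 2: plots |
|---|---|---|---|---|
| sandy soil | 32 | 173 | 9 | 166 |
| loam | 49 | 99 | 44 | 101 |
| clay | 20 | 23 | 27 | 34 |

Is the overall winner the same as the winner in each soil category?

Sandy soil: Formula K 32/173 = 18.5%, Blend 2 9/166 = 5.4% → Formula K
Loam: Formula K 49/99 = 49.5%, Blend 2 44/101 = 43.6% → Formula K
Clay: Formula K 20/23 = 87.0%, Blend 2 27/34 = 79.4% → Formula K
Overall: Formula K 101/295 = 34.2%, Blend 2 80/301 = 26.6% → Formula K
Formula K wins overall and in every soil group — no reversal.

Yes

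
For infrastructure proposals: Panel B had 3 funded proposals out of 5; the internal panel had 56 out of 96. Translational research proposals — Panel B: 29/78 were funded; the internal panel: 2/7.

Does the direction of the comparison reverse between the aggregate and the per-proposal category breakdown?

Yes

Infrastructure: Panel B 3/5 = 60.0%, the internal panel 56/96 = 58.3% → Panel B
Translational research: Panel B 29/78 = 37.2%, the internal panel 2/7 = 28.6% → Panel B
Overall: Panel B 32/83 = 38.6%, the internal panel 58/103 = 56.3% → the internal panel
Panel B wins each proposal group but the internal panel wins overall — the comparison reverses. Panel B's proposals skew toward translational research, which has a lower base rate.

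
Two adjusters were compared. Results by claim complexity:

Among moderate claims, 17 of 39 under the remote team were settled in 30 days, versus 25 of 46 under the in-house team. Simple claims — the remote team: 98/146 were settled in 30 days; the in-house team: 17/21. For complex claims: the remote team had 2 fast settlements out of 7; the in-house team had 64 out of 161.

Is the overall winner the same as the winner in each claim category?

Moderate: the remote team 17/39 = 43.6%, the in-house team 25/46 = 54.3% → the in-house team
Simple: the remote team 98/146 = 67.1%, the in-house team 17/21 = 81.0% → the in-house team
Complex: the remote team 2/7 = 28.6%, the in-house team 64/161 = 39.8% → the in-house team
Overall: the remote team 117/192 = 60.9%, the in-house team 106/228 = 46.5% → the remote team
The in-house team wins each claim group but the remote team wins overall — the comparison reverses. The in-house team's claims skew toward complex, which has a lower base rate.

No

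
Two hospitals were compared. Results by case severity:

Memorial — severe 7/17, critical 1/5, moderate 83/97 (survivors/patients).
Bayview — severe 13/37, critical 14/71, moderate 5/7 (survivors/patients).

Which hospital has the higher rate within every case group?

Memorial

Severe: Memorial 7/17 = 41.2%, Bayview 13/37 = 35.1% → Memorial
Critical: Memorial 1/5 = 20.0%, Bayview 14/71 = 19.7% → Memorial
Moderate: Memorial 83/97 = 85.6%, Bayview 5/7 = 71.4% → Memorial
Memorial has the higher rate in all 3 groups.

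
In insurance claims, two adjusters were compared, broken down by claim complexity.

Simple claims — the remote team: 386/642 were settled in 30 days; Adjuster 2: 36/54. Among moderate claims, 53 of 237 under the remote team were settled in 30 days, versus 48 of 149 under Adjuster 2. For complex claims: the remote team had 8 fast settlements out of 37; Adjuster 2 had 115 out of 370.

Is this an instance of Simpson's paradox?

Yes

Simple: the remote team 386/642 = 60.1%, Adjuster 2 36/54 = 66.7% → Adjuster 2
Moderate: the remote team 53/237 = 22.4%, Adjuster 2 48/149 = 32.2% → Adjuster 2
Complex: the remote team 8/37 = 21.6%, Adjuster 2 115/370 = 31.1% → Adjuster 2
Overall: the remote team 447/916 = 48.8%, Adjuster 2 199/573 = 34.7% → the remote team
Adjuster 2 wins each claim group but the remote team wins overall — the comparison reverses. Adjuster 2's claims skew toward complex, which has a lower base rate.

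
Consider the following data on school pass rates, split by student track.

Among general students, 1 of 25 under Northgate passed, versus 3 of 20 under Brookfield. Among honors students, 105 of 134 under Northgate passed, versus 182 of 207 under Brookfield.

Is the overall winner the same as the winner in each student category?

Yes

General: Northgate 1/25 = 4.0%, Brookfield 3/20 = 15.0% → Brookfield
Honors: Northgate 105/134 = 78.4%, Brookfield 182/207 = 87.9% → Brookfield
Overall: Northgate 106/159 = 66.7%, Brookfield 185/227 = 81.5% → Brookfield
Brookfield wins overall and in every student group — no reversal.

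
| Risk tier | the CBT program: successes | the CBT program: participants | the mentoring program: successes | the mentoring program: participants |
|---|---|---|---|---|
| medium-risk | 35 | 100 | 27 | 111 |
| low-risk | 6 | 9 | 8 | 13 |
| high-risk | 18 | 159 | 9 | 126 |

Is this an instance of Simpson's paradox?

Medium-risk: the CBT program 35/100 = 35.0%, the mentoring program 27/111 = 24.3% → the CBT program
Low-risk: the CBT program 6/9 = 66.7%, the mentoring program 8/13 = 61.5% → the CBT program
High-risk: the CBT program 18/159 = 11.3%, the mentoring program 9/126 = 7.1% → the CBT program
Overall: the CBT program 59/268 = 22.0%, the mentoring program 44/250 = 17.6% → the CBT program
The CBT program wins overall and in every risk group — no reversal.

No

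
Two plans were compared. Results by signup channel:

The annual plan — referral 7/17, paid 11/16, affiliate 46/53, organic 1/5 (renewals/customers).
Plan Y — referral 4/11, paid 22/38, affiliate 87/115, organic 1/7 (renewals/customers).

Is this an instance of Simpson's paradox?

Referral: the annual plan 7/17 = 41.2%, Plan Y 4/11 = 36.4% → the annual plan
Paid: the annual plan 11/16 = 68.8%, Plan Y 22/38 = 57.9% → the annual plan
Affiliate: the annual plan 46/53 = 86.8%, Plan Y 87/115 = 75.7% → the annual plan
Organic: the annual plan 1/5 = 20.0%, Plan Y 1/7 = 14.3% → the annual plan
Overall: the annual plan 65/91 = 71.4%, Plan Y 114/171 = 66.7% → the annual plan
The annual plan wins overall and in every signup group — no reversal.

No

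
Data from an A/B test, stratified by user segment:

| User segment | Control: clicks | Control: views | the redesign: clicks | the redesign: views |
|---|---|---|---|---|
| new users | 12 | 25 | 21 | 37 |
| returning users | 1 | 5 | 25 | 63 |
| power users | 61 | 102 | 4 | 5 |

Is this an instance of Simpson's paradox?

Yes

New users: Control 12/25 = 48.0%, the redesign 21/37 = 56.8% → the redesign
Returning users: Control 1/5 = 20.0%, the redesign 25/63 = 39.7% → the redesign
Power users: Control 61/102 = 59.8%, the redesign 4/5 = 80.0% → the redesign
Overall: Control 74/132 = 56.1%, the redesign 50/105 = 47.6% → Control
The redesign wins each user group but Control wins overall — the comparison reverses. The redesign's views skew toward returning users, which has a lower base rate.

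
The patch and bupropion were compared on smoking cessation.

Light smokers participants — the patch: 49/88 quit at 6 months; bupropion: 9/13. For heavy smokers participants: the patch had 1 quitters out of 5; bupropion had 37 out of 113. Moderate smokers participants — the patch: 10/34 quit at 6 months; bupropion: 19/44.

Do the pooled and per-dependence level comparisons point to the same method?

No

Light smokers: the patch 49/88 = 55.7%, bupropion 9/13 = 69.2% → bupropion
Heavy smokers: the patch 1/5 = 20.0%, bupropion 37/113 = 32.7% → bupropion
Moderate smokers: the patch 10/34 = 29.4%, bupropion 19/44 = 43.2% → bupropion
Overall: the patch 60/127 = 47.2%, bupropion 65/170 = 38.2% → the patch
Bupropion wins each dependence group but the patch wins overall — the comparison reverses. Bupropion's participants skew toward heavy smokers, which has a lower base rate.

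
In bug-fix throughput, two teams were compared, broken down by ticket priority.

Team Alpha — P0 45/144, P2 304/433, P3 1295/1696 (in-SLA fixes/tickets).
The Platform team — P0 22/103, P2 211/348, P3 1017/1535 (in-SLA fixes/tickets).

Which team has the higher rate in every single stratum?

P0: Team Alpha 45/144 = 31.2%, the Platform team 22/103 = 21.4% → Team Alpha
P2: Team Alpha 304/433 = 70.2%, the Platform team 211/348 = 60.6% → Team Alpha
P3: Team Alpha 1295/1696 = 76.4%, the Platform team 1017/1535 = 66.3% → Team Alpha
Team Alpha has the higher rate in all 3 groups.

Team Alpha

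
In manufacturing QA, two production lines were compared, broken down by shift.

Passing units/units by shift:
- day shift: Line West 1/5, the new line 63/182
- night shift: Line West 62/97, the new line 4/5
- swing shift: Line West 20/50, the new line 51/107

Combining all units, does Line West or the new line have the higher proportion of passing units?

Line West

Day shift: Line West 1/5 = 20.0%, the new line 63/182 = 34.6% → the new line
Night shift: Line West 62/97 = 63.9%, the new line 4/5 = 80.0% → the new line
Swing shift: Line West 20/50 = 40.0%, the new line 51/107 = 47.7% → the new line
Overall: Line West 83/152 = 54.6%, the new line 118/294 = 40.1% → Line West
(The new line wins every shift group but Line West wins overall — the new line's units skew toward the low-rate day shift group.)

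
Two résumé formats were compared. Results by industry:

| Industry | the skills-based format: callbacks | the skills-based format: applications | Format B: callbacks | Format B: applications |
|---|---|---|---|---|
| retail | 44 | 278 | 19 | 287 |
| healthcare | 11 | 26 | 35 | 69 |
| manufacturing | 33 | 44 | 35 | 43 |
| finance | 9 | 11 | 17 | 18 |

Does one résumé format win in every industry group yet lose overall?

No

Retail: the skills-based format 44/278 = 15.8%, Format B 19/287 = 6.6% → the skills-based format
Healthcare: the skills-based format 11/26 = 42.3%, Format B 35/69 = 50.7% → Format B
Manufacturing: the skills-based format 33/44 = 75.0%, Format B 35/43 = 81.4% → Format B
Finance: the skills-based format 9/11 = 81.8%, Format B 17/18 = 94.4% → Format B
Overall: the skills-based format 97/359 = 27.0%, Format B 106/417 = 25.4% → the skills-based format
Neither sweeps: the skills-based format wins 1 of 4 groups, Format B wins 3. The skills-based format wins overall but not every group — no Simpson reversal.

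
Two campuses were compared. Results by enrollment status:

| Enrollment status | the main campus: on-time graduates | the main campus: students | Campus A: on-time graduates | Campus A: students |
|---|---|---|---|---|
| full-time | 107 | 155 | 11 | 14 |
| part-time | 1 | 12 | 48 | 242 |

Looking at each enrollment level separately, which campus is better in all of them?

Full-time: the main campus 107/155 = 69.0%, Campus A 11/14 = 78.6% → Campus A
Part-time: the main campus 1/12 = 8.3%, Campus A 48/242 = 19.8% → Campus A
Campus A has the higher rate in both groups.

Campus A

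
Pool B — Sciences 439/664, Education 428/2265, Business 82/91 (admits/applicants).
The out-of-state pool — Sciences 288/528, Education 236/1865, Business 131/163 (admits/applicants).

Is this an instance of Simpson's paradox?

Sciences: Pool B 439/664 = 66.1%, the out-of-state pool 288/528 = 54.5% → Pool B
Education: Pool B 428/2265 = 18.9%, the out-of-state pool 236/1865 = 12.7% → Pool B
Business: Pool B 82/91 = 90.1%, the out-of-state pool 131/163 = 80.4% → Pool B
Overall: Pool B 949/3020 = 31.4%, the out-of-state pool 655/2556 = 25.6% → Pool B
Pool B wins overall and in every department group — no reversal.

No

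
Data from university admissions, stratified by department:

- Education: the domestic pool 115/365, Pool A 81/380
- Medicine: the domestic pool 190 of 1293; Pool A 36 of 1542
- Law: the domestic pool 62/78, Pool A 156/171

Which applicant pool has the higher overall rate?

Education: the domestic pool 115/365 = 31.5%, Pool A 81/380 = 21.3% → the domestic pool
Medicine: the domestic pool 190/1293 = 14.7%, Pool A 36/1542 = 2.3% → the domestic pool
Law: the domestic pool 62/78 = 79.5%, Pool A 156/171 = 91.2% → Pool A
Overall: the domestic pool 367/1736 = 21.1%, Pool A 273/2093 = 13.0% → the domestic pool
(Neither sweeps every department group, but the domestic pool has the higher pooled rate.)

the domestic pool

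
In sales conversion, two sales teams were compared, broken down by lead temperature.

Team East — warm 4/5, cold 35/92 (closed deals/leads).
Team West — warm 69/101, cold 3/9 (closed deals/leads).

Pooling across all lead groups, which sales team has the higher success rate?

Warm: Team East 4/5 = 80.0%, Team West 69/101 = 68.3% → Team East
Cold: Team East 35/92 = 38.0%, Team West 3/9 = 33.3% → Team East
Overall: Team East 39/97 = 40.2%, Team West 72/110 = 65.5% → Team West
(Team East wins every lead group but Team West wins overall — Team East's leads skew toward the low-rate cold group.)

Team West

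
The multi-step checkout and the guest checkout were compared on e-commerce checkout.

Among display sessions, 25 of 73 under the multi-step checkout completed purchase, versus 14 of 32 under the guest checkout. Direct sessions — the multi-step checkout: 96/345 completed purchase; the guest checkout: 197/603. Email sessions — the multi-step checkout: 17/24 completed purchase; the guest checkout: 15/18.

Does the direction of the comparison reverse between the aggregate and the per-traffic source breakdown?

No

Display: the multi-step checkout 25/73 = 34.2%, the guest checkout 14/32 = 43.8% → the guest checkout
Direct: the multi-step checkout 96/345 = 27.8%, the guest checkout 197/603 = 32.7% → the guest checkout
Email: the multi-step checkout 17/24 = 70.8%, the guest checkout 15/18 = 83.3% → the guest checkout
Overall: the multi-step checkout 138/442 = 31.2%, the guest checkout 226/653 = 34.6% → the guest checkout
The guest checkout wins overall and in every traffic group — no reversal.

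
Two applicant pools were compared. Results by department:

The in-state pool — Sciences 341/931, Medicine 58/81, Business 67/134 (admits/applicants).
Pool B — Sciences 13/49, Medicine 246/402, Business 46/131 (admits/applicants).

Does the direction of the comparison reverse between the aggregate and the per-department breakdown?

Yes

Sciences: the in-state pool 341/931 = 36.6%, Pool B 13/49 = 26.5% → the in-state pool
Medicine: the in-state pool 58/81 = 71.6%, Pool B 246/402 = 61.2% → the in-state pool
Business: the in-state pool 67/134 = 50.0%, Pool B 46/131 = 35.1% → the in-state pool
Overall: the in-state pool 466/1146 = 40.7%, Pool B 305/582 = 52.4% → Pool B
The in-state pool wins each department group but Pool B wins overall — the comparison reverses. The in-state pool's applicants skew toward Sciences, which has a lower base rate.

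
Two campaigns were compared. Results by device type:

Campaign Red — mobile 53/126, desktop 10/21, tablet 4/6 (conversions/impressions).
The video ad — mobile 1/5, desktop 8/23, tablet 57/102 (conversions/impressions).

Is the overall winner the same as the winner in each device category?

No

Mobile: Campaign Red 53/126 = 42.1%, the video ad 1/5 = 20.0% → Campaign Red
Desktop: Campaign Red 10/21 = 47.6%, the video ad 8/23 = 34.8% → Campaign Red
Tablet: Campaign Red 4/6 = 66.7%, the video ad 57/102 = 55.9% → Campaign Red
Overall: Campaign Red 67/153 = 43.8%, the video ad 66/130 = 50.8% → the video ad
Campaign Red wins each device group but the video ad wins overall — the comparison reverses. Campaign Red's impressions skew toward mobile, which has a lower base rate.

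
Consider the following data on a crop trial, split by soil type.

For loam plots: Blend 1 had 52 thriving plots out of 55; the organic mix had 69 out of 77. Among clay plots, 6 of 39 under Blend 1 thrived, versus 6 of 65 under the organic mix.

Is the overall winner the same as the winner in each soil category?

Loam: Blend 1 52/55 = 94.5%, the organic mix 69/77 = 89.6% → Blend 1
Clay: Blend 1 6/39 = 15.4%, the organic mix 6/65 = 9.2% → Blend 1
Overall: Blend 1 58/94 = 61.7%, the organic mix 75/142 = 52.8% → Blend 1
Blend 1 wins overall and in every soil group — no reversal.

Yes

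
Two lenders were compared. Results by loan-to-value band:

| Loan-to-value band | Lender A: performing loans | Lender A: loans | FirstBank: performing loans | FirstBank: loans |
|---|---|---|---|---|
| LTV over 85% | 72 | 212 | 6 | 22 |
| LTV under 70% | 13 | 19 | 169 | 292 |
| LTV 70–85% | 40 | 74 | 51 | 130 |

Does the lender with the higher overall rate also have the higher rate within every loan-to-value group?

No

LTV over 85%: Lender A 72/212 = 34.0%, FirstBank 6/22 = 27.3% → Lender A
LTV under 70%: Lender A 13/19 = 68.4%, FirstBank 169/292 = 57.9% → Lender A
LTV 70–85%: Lender A 40/74 = 54.1%, FirstBank 51/130 = 39.2% → Lender A
Overall: Lender A 125/305 = 41.0%, FirstBank 226/444 = 50.9% → FirstBank
Lender A wins each loan-to-value group but FirstBank wins overall — the comparison reverses. Lender A's loans skew toward LTV over 85%, which has a lower base rate.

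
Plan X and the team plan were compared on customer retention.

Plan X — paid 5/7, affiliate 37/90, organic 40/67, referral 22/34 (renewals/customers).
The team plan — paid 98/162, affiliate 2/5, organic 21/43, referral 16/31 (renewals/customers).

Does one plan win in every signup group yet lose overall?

Yes

Paid: Plan X 5/7 = 71.4%, the team plan 98/162 = 60.5% → Plan X
Affiliate: Plan X 37/90 = 41.1%, the team plan 2/5 = 40.0% → Plan X
Organic: Plan X 40/67 = 59.7%, the team plan 21/43 = 48.8% → Plan X
Referral: Plan X 22/34 = 64.7%, the team plan 16/31 = 51.6% → Plan X
Overall: Plan X 104/198 = 52.5%, the team plan 137/241 = 56.8% → the team plan
Plan X wins each signup group but the team plan wins overall — the comparison reverses. Plan X's customers skew toward affiliate, which has a lower base rate.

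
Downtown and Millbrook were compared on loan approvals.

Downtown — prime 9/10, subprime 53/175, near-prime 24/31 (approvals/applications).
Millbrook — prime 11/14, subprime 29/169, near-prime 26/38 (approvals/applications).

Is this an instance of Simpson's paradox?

No

Prime: Downtown 9/10 = 90.0%, Millbrook 11/14 = 78.6% → Downtown
Subprime: Downtown 53/175 = 30.3%, Millbrook 29/169 = 17.2% → Downtown
Near-prime: Downtown 24/31 = 77.4%, Millbrook 26/38 = 68.4% → Downtown
Overall: Downtown 86/216 = 39.8%, Millbrook 66/221 = 29.9% → Downtown
Downtown wins overall and in every credit group — no reversal.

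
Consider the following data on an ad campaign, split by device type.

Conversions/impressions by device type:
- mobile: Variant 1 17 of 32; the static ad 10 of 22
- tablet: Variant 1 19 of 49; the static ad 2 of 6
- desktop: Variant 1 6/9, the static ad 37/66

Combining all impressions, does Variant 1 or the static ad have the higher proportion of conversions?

Mobile: Variant 1 17/32 = 53.1%, the static ad 10/22 = 45.5% → Variant 1
Tablet: Variant 1 19/49 = 38.8%, the static ad 2/6 = 33.3% → Variant 1
Desktop: Variant 1 6/9 = 66.7%, the static ad 37/66 = 56.1% → Variant 1
Overall: Variant 1 42/90 = 46.7%, the static ad 49/94 = 52.1% → the static ad
(Variant 1 wins every device group but the static ad wins overall — Variant 1's impressions skew toward the low-rate tablet group.)

the static ad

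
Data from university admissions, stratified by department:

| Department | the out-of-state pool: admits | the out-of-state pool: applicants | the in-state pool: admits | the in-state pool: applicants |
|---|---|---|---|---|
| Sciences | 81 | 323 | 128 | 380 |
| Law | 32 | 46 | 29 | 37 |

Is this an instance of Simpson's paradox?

No

Sciences: the out-of-state pool 81/323 = 25.1%, the in-state pool 128/380 = 33.7% → the in-state pool
Law: the out-of-state pool 32/46 = 69.6%, the in-state pool 29/37 = 78.4% → the in-state pool
Overall: the out-of-state pool 113/369 = 30.6%, the in-state pool 157/417 = 37.6% → the in-state pool
The in-state pool wins overall and in every department group — no reversal.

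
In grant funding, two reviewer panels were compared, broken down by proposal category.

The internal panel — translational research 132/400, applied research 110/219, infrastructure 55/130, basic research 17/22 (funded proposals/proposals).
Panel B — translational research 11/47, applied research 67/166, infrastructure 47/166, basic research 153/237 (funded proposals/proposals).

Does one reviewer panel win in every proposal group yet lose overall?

Translational research: the internal panel 132/400 = 33.0%, Panel B 11/47 = 23.4% → the internal panel
Applied research: the internal panel 110/219 = 50.2%, Panel B 67/166 = 40.4% → the internal panel
Infrastructure: the internal panel 55/130 = 42.3%, Panel B 47/166 = 28.3% → the internal panel
Basic research: the internal panel 17/22 = 77.3%, Panel B 153/237 = 64.6% → the internal panel
Overall: the internal panel 314/771 = 40.7%, Panel B 278/616 = 45.1% → Panel B
The internal panel wins each proposal group but Panel B wins overall — the comparison reverses. The internal panel's proposals skew toward translational research, which has a lower base rate.

Yes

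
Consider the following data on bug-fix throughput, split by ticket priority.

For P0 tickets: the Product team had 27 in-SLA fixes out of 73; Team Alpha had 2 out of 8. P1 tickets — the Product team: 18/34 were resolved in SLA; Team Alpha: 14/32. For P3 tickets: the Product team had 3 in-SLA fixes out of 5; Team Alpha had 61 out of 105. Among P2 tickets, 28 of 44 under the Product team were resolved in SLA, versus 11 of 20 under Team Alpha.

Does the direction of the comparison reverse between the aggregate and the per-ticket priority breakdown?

P0: the Product team 27/73 = 37.0%, Team Alpha 2/8 = 25.0% → the Product team
P1: the Product team 18/34 = 52.9%, Team Alpha 14/32 = 43.8% → the Product team
P3: the Product team 3/5 = 60.0%, Team Alpha 61/105 = 58.1% → the Product team
P2: the Product team 28/44 = 63.6%, Team Alpha 11/20 = 55.0% → the Product team
Overall: the Product team 76/156 = 48.7%, Team Alpha 88/165 = 53.3% → Team Alpha
The Product team wins each ticket group but Team Alpha wins overall — the comparison reverses. The Product team's tickets skew toward P0, which has a lower base rate.

Yes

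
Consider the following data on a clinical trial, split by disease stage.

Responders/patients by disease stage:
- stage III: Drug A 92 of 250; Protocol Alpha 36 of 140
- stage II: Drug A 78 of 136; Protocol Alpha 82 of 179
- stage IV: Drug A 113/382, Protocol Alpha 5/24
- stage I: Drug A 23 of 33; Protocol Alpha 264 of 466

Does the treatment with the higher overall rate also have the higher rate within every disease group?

No

Stage III: Drug A 92/250 = 36.8%, Protocol Alpha 36/140 = 25.7% → Drug A
Stage II: Drug A 78/136 = 57.4%, Protocol Alpha 82/179 = 45.8% → Drug A
Stage IV: Drug A 113/382 = 29.6%, Protocol Alpha 5/24 = 20.8% → Drug A
Stage I: Drug A 23/33 = 69.7%, Protocol Alpha 264/466 = 56.7% → Drug A
Overall: Drug A 306/801 = 38.2%, Protocol Alpha 387/809 = 47.8% → Protocol Alpha
Drug A wins each disease group but Protocol Alpha wins overall — the comparison reverses. Drug A's patients skew toward stage IV, which has a lower base rate.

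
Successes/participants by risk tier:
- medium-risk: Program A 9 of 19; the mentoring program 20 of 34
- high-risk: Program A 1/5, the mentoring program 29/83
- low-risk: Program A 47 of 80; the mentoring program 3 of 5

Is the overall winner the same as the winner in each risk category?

Medium-risk: Program A 9/19 = 47.4%, the mentoring program 20/34 = 58.8% → the mentoring program
High-risk: Program A 1/5 = 20.0%, the mentoring program 29/83 = 34.9% → the mentoring program
Low-risk: Program A 47/80 = 58.8%, the mentoring program 3/5 = 60.0% → the mentoring program
Overall: Program A 57/104 = 54.8%, the mentoring program 52/122 = 42.6% → Program A
The mentoring program wins each risk group but Program A wins overall — the comparison reverses. The mentoring program's participants skew toward high-risk, which has a lower base rate.

No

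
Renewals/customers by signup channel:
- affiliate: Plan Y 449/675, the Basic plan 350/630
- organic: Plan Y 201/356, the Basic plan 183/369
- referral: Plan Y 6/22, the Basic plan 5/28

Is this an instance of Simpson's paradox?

Affiliate: Plan Y 449/675 = 66.5%, the Basic plan 350/630 = 55.6% → Plan Y
Organic: Plan Y 201/356 = 56.5%, the Basic plan 183/369 = 49.6% → Plan Y
Referral: Plan Y 6/22 = 27.3%, the Basic plan 5/28 = 17.9% → Plan Y
Overall: Plan Y 656/1053 = 62.3%, the Basic plan 538/1027 = 52.4% → Plan Y
Plan Y wins overall and in every signup group — no reversal.

No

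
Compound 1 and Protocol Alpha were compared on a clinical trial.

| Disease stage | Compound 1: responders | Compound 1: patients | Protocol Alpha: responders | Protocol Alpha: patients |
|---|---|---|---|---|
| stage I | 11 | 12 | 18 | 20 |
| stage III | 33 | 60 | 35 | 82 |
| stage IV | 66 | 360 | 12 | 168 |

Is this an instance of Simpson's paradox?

Stage I: Compound 1 11/12 = 91.7%, Protocol Alpha 18/20 = 90.0% → Compound 1
Stage III: Compound 1 33/60 = 55.0%, Protocol Alpha 35/82 = 42.7% → Compound 1
Stage IV: Compound 1 66/360 = 18.3%, Protocol Alpha 12/168 = 7.1% → Compound 1
Overall: Compound 1 110/432 = 25.5%, Protocol Alpha 65/270 = 24.1% → Compound 1
Compound 1 wins overall and in every disease group — no reversal.

No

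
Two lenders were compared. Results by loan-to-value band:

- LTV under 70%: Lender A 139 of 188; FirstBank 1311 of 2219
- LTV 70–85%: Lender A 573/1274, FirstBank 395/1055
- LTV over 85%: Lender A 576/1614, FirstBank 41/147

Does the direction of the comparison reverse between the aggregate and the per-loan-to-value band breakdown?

Yes

LTV under 70%: Lender A 139/188 = 73.9%, FirstBank 1311/2219 = 59.1% → Lender A
LTV 70–85%: Lender A 573/1274 = 45.0%, FirstBank 395/1055 = 37.4% → Lender A
LTV over 85%: Lender A 576/1614 = 35.7%, FirstBank 41/147 = 27.9% → Lender A
Overall: Lender A 1288/3076 = 41.9%, FirstBank 1747/3421 = 51.1% → FirstBank
Lender A wins each loan-to-value group but FirstBank wins overall — the comparison reverses. Lender A's loans skew toward LTV over 85%, which has a lower base rate.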